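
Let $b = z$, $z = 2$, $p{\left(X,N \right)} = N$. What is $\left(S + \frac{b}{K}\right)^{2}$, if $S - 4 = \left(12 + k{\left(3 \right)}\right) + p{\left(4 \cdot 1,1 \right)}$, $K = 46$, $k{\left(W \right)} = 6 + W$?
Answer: $\frac{358801}{529} \approx 678.26$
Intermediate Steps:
$b = 2$
$S = 26$ ($S = 4 + \left(\left(12 + \left(6 + 3\right)\right) + 1\right) = 4 + \left(\left(12 + 9\right) + 1\right) = 4 + \left(21 + 1\right) = 4 + 22 = 26$)
$\left(S + \frac{b}{K}\right)^{2} = \left(26 + \frac{2}{46}\right)^{2} = \left(26 + 2 \cdot \frac{1}{46}\right)^{2} = \left(26 + \frac{1}{23}\right)^{2} = \left(\frac{599}{23}\right)^{2} = \frac{358801}{529}$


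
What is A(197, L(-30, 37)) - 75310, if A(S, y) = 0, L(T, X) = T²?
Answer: -75310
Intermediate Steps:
A(197, L(-30, 37)) - 75310 = 0 - 75310 = -75310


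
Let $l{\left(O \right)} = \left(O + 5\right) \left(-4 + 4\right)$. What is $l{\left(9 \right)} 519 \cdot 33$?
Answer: $0$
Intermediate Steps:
$l{\left(O \right)} = 0$ ($l{\left(O \right)} = \left(5 + O\right) 0 = 0$)
$l{\left(9 \right)} 519 \cdot 33 = 0 \cdot 519 \cdot 33 = 0 \cdot 17127 = 0$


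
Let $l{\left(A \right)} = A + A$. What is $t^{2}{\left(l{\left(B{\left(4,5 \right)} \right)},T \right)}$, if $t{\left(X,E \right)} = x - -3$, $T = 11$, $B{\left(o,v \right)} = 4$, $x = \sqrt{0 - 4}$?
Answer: $5 + 12 i \approx 5.0 + 12.0 i$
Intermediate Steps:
$x = 2 i$ ($x = \sqrt{-4} = 2 i \approx 2.0 i$)
$l{\left(A \right)} = 2 A$
$t{\left(X,E \right)} = 3 + 2 i$ ($t{\left(X,E \right)} = 2 i - -3 = 2 i + 3 = 3 + 2 i$)
$t^{2}{\left(l{\left(B{\left(4,5 \right)} \right)},T \right)} = \left(3 + 2 i\right)^{2}$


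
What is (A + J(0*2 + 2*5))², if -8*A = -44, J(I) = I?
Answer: 961/4 ≈ 240.25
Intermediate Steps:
A = 11/2 (A = -⅛*(-44) = 11/2 ≈ 5.5000)
(A + J(0*2 + 2*5))² = (11/2 + (0*2 + 2*5))² = (11/2 + (0 + 10))² = (11/2 + 10)² = (31/2)² = 961/4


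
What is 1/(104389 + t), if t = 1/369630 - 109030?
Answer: -369630/1715452829 ≈ -0.00021547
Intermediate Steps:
t = -40300758899/369630 (t = 1/369630 - 109030 = -40300758899/369630 ≈ -1.0903e+5)
1/(104389 + t) = 1/(104389 - 40300758899/369630) = 1/(-1715452829/369630) = -369630/1715452829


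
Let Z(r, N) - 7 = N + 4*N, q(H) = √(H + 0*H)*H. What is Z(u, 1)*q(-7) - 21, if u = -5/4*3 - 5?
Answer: -21 - 84*I*√7 ≈ -21.0 - 222.24*I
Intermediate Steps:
u = -35/4 (u = -5*¼*3 - 5 = -5/4*3 - 5 = -15/4 - 5 = -35/4 ≈ -8.7500)
q(H) = H^(3/2) (q(H) = √(H + 0)*H = √H*H = H^(3/2))
Z(r, N) = 7 + 5*N (Z(r, N) = 7 + (N + 4*N) = 7 + 5*N)
Z(u, 1)*q(-7) - 21 = (7 + 5*1)*(-7)^(3/2) - 21 = (7 + 5)*(-7*I*√7) - 21 = 12*(-7*I*√7) - 21 = -84*I*√7 - 21 = -21 - 84*I*√7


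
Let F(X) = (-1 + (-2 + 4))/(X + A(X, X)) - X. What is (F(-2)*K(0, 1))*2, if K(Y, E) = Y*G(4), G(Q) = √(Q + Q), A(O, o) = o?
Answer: 0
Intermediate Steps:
G(Q) = √2*√Q (G(Q) = √(2*Q) = √2*√Q)
F(X) = 1/(2*X) - X (F(X) = (-1 + (-2 + 4))/(X + X) - X = (-1 + 2)/((2*X)) - X = 1*(1/(2*X)) - X = 1/(2*X) - X)
K(Y, E) = 2*Y*√2 (K(Y, E) = Y*(√2*√4) = Y*(√2*2) = Y*(2*√2) = 2*Y*√2)
(F(-2)*K(0, 1))*2 = (((½)/(-2) - 1*(-2))*(2*0*√2))*2 = (((½)*(-½) + 2)*0)*2 = ((-¼ + 2)*0)*2 = ((7/4)*0)*2 = 0*2 = 0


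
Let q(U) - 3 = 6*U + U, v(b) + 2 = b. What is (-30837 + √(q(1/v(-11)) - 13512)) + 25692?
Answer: -5145 + 2*I*√570778/13 ≈ -5145.0 + 116.23*I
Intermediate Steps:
v(b) = -2 + b
q(U) = 3 + 7*U (q(U) = 3 + (6*U + U) = 3 + 7*U)
(-30837 + √(q(1/v(-11)) - 13512)) + 25692 = (-30837 + √((3 + 7/(-2 - 11)) - 13512)) + 25692 = (-30837 + √((3 + 7/(-13)) - 13512)) + 25692 = (-30837 + √((3 + 7*(-1/13)) - 13512)) + 25692 = (-30837 + √((3 - 7/13) - 13512)) + 25692 = (-30837 + √(32/13 - 13512)) + 25692 = (-30837 + √(-175624/13)) + 25692 = (-30837 + 2*I*√570778/13) + 25692 = -5145 + 2*I*√570778/13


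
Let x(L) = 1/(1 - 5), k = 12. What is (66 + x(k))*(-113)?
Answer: -29719/4 ≈ -7429.8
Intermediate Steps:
x(L) = -¼ (x(L) = 1/(-4) = -¼)
(66 + x(k))*(-113) = (66 - ¼)*(-113) = (263/4)*(-113) = -29719/4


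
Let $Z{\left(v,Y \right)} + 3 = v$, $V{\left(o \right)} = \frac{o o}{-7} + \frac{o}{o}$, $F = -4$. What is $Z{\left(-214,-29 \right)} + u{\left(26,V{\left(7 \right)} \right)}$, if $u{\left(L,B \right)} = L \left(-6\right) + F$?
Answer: $-377$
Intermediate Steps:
$V{\left(o \right)} = 1 - \frac{o^{2}}{7}$ ($V{\left(o \right)} = o^{2} \left(- \frac{1}{7}\right) + 1 = - \frac{o^{2}}{7} + 1 = 1 - \frac{o^{2}}{7}$)
$u{\left(L,B \right)} = -4 - 6 L$ ($u{\left(L,B \right)} = L \left(-6\right) - 4 = - 6 L - 4 = -4 - 6 L$)
$Z{\left(v,Y \right)} = -3 + v$
$Z{\left(-214,-29 \right)} + u{\left(26,V{\left(7 \right)} \right)} = \left(-3 - 214\right) - 160 = -217 - 160 = -377$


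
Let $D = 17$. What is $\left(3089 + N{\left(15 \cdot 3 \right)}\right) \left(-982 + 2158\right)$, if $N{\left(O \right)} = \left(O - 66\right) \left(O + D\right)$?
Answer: $2101512$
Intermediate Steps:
$N{\left(O \right)} = \left(-66 + O\right) \left(17 + O\right)$ ($N{\left(O \right)} = \left(O - 66\right) \left(O + 17\right) = \left(-66 + O\right) \left(17 + O\right)$)
$\left(3089 + N{\left(15 \cdot 3 \right)}\right) \left(-982 + 2158\right) = \left(3089 - \left(1122 - 2025 + 49 \cdot 15 \cdot 3\right)\right) \left(-982 + 2158\right) = \left(3089 - \left(3327 - 2025\right)\right) 1176 = \left(3089 - 1302\right) 1176 = 1787 \cdot 1176 = 2101512$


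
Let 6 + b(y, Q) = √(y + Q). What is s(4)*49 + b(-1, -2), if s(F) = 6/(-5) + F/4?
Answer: -79/5 + I*√3 ≈ -15.8 + 1.732*I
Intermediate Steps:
s(F) = -6/5 + F/4 (s(F) = 6*(-⅕) + F*(¼) = -6/5 + F/4)
b(y, Q) = -6 + √(Q + y) (b(y, Q) = -6 + √(y + Q) = -6 + √(Q + y))
s(4)*49 + b(-1, -2) = (-6/5 + (¼)*4)*49 + (-6 + √(-2 - 1)) = (-6/5 + 1)*49 + (-6 + √(-3)) = -⅕*49 + (-6 + I*√3) = -49/5 + (-6 + I*√3) = -79/5 + I*√3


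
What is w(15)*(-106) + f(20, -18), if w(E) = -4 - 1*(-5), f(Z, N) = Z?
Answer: -86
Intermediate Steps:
w(E) = 1 (w(E) = -4 + 5 = 1)
w(15)*(-106) + f(20, -18) = 1*(-106) + 20 = -106 + 20 = -86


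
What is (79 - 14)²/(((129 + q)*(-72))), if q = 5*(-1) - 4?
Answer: -845/1728 ≈ -0.48900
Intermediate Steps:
q = -9 (q = -5 - 4 = -9)
(79 - 14)²/(((129 + q)*(-72))) = (79 - 14)²/(((129 - 9)*(-72))) = 65²/((120*(-72))) = 4225/(-8640) = 4225*(-1/8640) = -845/1728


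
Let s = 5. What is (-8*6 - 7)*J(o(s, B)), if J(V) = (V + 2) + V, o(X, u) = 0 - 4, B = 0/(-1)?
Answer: 330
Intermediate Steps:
B = 0 (B = 0*(-1) = 0)
o(X, u) = -4
J(V) = 2 + 2*V (J(V) = (2 + V) + V = 2 + 2*V)
(-8*6 - 7)*J(o(s, B)) = (-8*6 - 7)*(2 + 2*(-4)) = (-48 - 7)*(2 - 8) = -55*(-6) = 330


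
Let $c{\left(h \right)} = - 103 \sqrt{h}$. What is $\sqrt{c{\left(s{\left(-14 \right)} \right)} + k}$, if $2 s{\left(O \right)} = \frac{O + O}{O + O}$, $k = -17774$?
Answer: $\frac{\sqrt{-71096 - 206 \sqrt{2}}}{2} \approx 133.59 i$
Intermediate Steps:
$s{\left(O \right)} = \frac{1}{2}$ ($s{\left(O \right)} = \frac{\left(O + O\right) \frac{1}{O + O}}{2} = \frac{2 O \frac{1}{2 O}}{2} = \frac{1}{2} \cdot 1 = \frac{1}{2}$)
$\sqrt{c{\left(s{\left(-14 \right)} \right)} + k} = \sqrt{- \frac{103}{\sqrt{2}} - 17774} = \sqrt{- 103 \frac{\sqrt{2}}{2} - 17774} = \sqrt{- \frac{103 \sqrt{2}}{2} - 17774} = \sqrt{-17774 - \frac{103 \sqrt{2}}{2}}$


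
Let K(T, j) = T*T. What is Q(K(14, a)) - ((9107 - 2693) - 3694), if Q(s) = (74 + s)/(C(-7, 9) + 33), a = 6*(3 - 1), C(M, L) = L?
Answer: -18995/7 ≈ -2713.6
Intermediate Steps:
a = 12 (a = 6*2 = 12)
K(T, j) = T**2
Q(s) = 37/21 + s/42 (Q(s) = (74 + s)/(9 + 33) = (74 + s)/42 = (74 + s)*(1/42) = 37/21 + s/42)
Q(K(14, a)) - ((9107 - 2693) - 3694) = (37/21 + (1/42)*14**2) - ((9107 - 2693) - 3694) = (37/21 + (1/42)*196) - (6414 - 3694) = (37/21 + 14/3) - 1*2720 = 45/7 - 2720 = -18995/7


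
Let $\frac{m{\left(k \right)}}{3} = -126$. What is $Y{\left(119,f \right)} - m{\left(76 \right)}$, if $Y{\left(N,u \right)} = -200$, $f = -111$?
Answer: $178$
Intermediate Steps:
$m{\left(k \right)} = -378$ ($m{\left(k \right)} = 3 \left(-126\right) = -378$)
$Y{\left(119,f \right)} - m{\left(76 \right)} = -200 - -378 = -200 + 378 = 178$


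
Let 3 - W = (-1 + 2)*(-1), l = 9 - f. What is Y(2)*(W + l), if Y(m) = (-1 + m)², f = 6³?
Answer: -203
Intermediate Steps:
f = 216
l = -207 (l = 9 - 1*216 = 9 - 216 = -207)
W = 4 (W = 3 - (-1 + 2)*(-1) = 3 - (-1) = 3 - 1*(-1) = 3 + 1 = 4)
Y(2)*(W + l) = (-1 + 2)²*(4 - 207) = 1²*(-203) = 1*(-203) = -203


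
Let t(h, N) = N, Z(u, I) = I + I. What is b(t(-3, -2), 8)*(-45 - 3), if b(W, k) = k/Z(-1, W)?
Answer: 96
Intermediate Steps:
Z(u, I) = 2*I
b(W, k) = k/(2*W) (b(W, k) = k/((2*W)) = k*(1/(2*W)) = k/(2*W))
b(t(-3, -2), 8)*(-45 - 3) = ((1/2)*8/(-2))*(-45 - 3) = ((1/2)*8*(-1/2))*(-48) = -2*(-48) = 96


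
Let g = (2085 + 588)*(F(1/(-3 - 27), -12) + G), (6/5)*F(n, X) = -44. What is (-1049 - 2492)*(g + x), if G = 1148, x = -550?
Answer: -10516925804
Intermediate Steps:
F(n, X) = -110/3 (F(n, X) = (⅚)*(-44) = -110/3)
g = 2970594 (g = (2085 + 588)*(-110/3 + 1148) = 2673*(3334/3) = 2970594)
(-1049 - 2492)*(g + x) = (-1049 - 2492)*(2970594 - 550) = -3541*2970044 = -10516925804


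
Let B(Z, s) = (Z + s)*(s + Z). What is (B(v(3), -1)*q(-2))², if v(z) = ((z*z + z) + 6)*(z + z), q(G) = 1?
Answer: 131079601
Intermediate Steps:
v(z) = 2*z*(6 + z + z²) (v(z) = ((z² + z) + 6)*(2*z) = ((z + z²) + 6)*(2*z) = (6 + z + z²)*(2*z) = 2*z*(6 + z + z²))
B(Z, s) = (Z + s)² (B(Z, s) = (Z + s)*(Z + s) = (Z + s)²)
(B(v(3), -1)*q(-2))² = ((2*3*(6 + 3 + 3²) - 1)²*1)² = ((2*3*(6 + 3 + 9) - 1)²*1)² = ((2*3*18 - 1)²*1)² = ((108 - 1)²*1)² = (107²*1)² = (11449*1)² = 11449² = 131079601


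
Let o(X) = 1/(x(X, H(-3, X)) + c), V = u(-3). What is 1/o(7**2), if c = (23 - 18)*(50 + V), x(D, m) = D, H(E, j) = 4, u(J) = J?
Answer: 284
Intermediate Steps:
V = -3
c = 235 (c = (23 - 18)*(50 - 3) = 5*47 = 235)
o(X) = 1/(235 + X) (o(X) = 1/(X + 235) = 1/(235 + X))
1/o(7**2) = 1/(1/(235 + 7**2)) = 1/(1/(235 + 49)) = 1/(1/284) = 284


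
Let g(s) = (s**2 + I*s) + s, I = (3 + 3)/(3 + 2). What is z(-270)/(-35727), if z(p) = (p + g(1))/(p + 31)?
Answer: -1334/42693765 ≈ -3.1246e-5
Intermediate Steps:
I = 6/5 ≈ 1.2000
g(s) = s**2 + 11*s/5 (g(s) = (s**2 + 6*s/5) + s = s**2 + 11*s/5)
z(p) = (16/5 + p)/(31 + p) (z(p) = (p + (1/5)*1*(11 + 5*1))/(p + 31) = (p + (1/5)*1*(11 + 5))/(31 + p) = (p + (1/5)*1*16)/(31 + p) = (p + 16/5)/(31 + p) = (16/5 + p)/(31 + p))
z(-270)/(-35727) = ((16/5 - 270)/(31 - 270))/(-35727) = (-1334/5/(-239))*(-1/35727) = -1/239*(-1334/5)*(-1/35727) = (1334/1195)*(-1/35727) = -1334/42693765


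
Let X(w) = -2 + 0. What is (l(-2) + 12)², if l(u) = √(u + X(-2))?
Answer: 140 + 48*I ≈ 140.0 + 48.0*I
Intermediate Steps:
X(w) = -2
l(u) = √(-2 + u) (l(u) = √(u - 2) = √(-2 + u))
(l(-2) + 12)² = (√(-2 - 2) + 12)² = (√(-4) + 12)² = (2*I + 12)² = (12 + 2*I)²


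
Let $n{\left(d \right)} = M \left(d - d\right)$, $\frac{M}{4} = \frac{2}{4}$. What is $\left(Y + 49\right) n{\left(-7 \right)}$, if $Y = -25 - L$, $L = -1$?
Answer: $0$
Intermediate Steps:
$Y = -24$ ($Y = -25 - -1 = -25 + 1 = -24$)
$M = 2$ ($M = 4 \cdot \frac{2}{4} = 4 \cdot 2 \cdot \frac{1}{4} = 4 \cdot \frac{1}{2} = 2$)
$n{\left(d \right)} = 0$ ($n{\left(d \right)} = 2 \left(d - d\right) = 2 \cdot 0 = 0$)
$\left(Y + 49\right) n{\left(-7 \right)} = \left(-24 + 49\right) 0 = 25 \cdot 0 = 0$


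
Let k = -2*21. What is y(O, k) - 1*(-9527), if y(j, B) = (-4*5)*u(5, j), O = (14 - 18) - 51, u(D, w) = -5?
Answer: 9627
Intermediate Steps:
k = -42
O = -55 (O = -4 - 51 = -55)
y(j, B) = 100 (y(j, B) = -4*5*(-5) = -20*(-5) = 100)
y(O, k) - 1*(-9527) = 100 - 1*(-9527) = 100 + 9527 = 9627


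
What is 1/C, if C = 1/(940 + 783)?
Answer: 1723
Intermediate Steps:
C = 1/1723 ≈ 0.00058038
1/C = 1/(1/1723) = 1723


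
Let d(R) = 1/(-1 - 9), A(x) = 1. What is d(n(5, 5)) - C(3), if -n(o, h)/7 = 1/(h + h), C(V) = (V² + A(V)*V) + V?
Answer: -151/10 ≈ -15.100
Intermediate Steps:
C(V) = V² + 2*V (C(V) = (V² + 1*V) + V = (V² + V) + V = (V + V²) + V = V² + 2*V)
n(o, h) = -7/(2*h) (n(o, h) = -7/(h + h) = -7*1/(2*h) = -7/(2*h))
d(R) = -⅒ (d(R) = 1/(-10) = -⅒)
d(n(5, 5)) - C(3) = -⅒ - 3*(2 + 3) = -⅒ - 3*5 = -⅒ - 1*15 = -⅒ - 15 = -151/10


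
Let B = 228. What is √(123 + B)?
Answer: 3*√39 ≈ 18.735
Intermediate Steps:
√(123 + B) = √(123 + 228) = √351 = 3*√39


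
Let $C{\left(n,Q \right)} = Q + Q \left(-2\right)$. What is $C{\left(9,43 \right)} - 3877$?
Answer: $-3920$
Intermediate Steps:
$C{\left(n,Q \right)} = - Q$ ($C{\left(n,Q \right)} = Q - 2 Q = - Q$)
$C{\left(9,43 \right)} - 3877 = \left(-1\right) 43 - 3877 = -43 - 3877 = -3920$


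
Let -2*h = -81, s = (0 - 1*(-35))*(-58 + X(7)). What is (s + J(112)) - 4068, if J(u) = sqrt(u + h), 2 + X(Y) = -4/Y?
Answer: -6188 + sqrt(610)/2 ≈ -6175.6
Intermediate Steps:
X(Y) = -2 - 4/Y
s = -2120 (s = (0 - 1*(-35))*(-58 + (-2 - 4/7)) = (0 + 35)*(-58 + (-2 - 4*1/7)) = 35*(-58 + (-2 - 4/7)) = 35*(-58 - 18/7) = 35*(-424/7) = -2120)
h = 81/2 (h = -1/2*(-81) = 81/2 ≈ 40.500)
J(u) = sqrt(81/2 + u) (J(u) = sqrt(u + 81/2) = sqrt(81/2 + u))
(s + J(112)) - 4068 = (-2120 + sqrt(162 + 4*112)/2) - 4068 = (-2120 + sqrt(162 + 448)/2) - 4068 = (-2120 + sqrt(610)/2) - 4068 = -6188 + sqrt(610)/2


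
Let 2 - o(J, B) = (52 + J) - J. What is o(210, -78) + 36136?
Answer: 36086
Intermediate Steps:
o(J, B) = -50 (o(J, B) = 2 - ((52 + J) - J) = 2 - 1*52 = 2 - 52 = -50)
o(210, -78) + 36136 = -50 + 36136 = 36086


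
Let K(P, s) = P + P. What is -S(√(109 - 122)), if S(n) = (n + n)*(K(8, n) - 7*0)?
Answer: -32*I*√13 ≈ -115.38*I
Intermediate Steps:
K(P, s) = 2*P
S(n) = 32*n (S(n) = (n + n)*(2*8 - 7*0) = (2*n)*(16 + 0) = (2*n)*16 = 32*n)
-S(√(109 - 122)) = -32*√(109 - 122) = -32*√(-13) = -32*I*√13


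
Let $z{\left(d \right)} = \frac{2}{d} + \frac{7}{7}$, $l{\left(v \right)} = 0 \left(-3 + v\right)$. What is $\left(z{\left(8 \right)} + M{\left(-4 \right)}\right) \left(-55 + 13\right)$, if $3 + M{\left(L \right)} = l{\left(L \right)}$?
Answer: $\frac{147}{2} \approx 73.5$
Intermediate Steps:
$l{\left(v \right)} = 0$
$z{\left(d \right)} = 1 + \frac{2}{d}$ ($z{\left(d \right)} = \frac{2}{d} + 7 \cdot \frac{1}{7} = \frac{2}{d} + 1 = 1 + \frac{2}{d}$)
$M{\left(L \right)} = -3$ ($M{\left(L \right)} = -3 + 0 = -3$)
$\left(z{\left(8 \right)} + M{\left(-4 \right)}\right) \left(-55 + 13\right) = \left(\frac{2 + 8}{8} - 3\right) \left(-55 + 13\right) = \left(\frac{1}{8} \cdot 10 - 3\right) \left(-42\right) = \left(\frac{5}{4} - 3\right) \left(-42\right) = \left(- \frac{7}{4}\right) \left(-42\right) = \frac{147}{2}$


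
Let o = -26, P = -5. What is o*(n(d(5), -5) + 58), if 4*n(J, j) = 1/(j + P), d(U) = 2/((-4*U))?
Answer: -30147/20 ≈ -1507.3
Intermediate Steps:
d(U) = -1/(2*U) (d(U) = 2*(-1/(4*U)) = -1/(2*U))
n(J, j) = 1/(4*(-5 + j)) (n(J, j) = 1/(4*(j - 5)) = 1/(4*(-5 + j)))
o*(n(d(5), -5) + 58) = -26*(1/(4*(-5 - 5)) + 58) = -26*((1/4)/(-10) + 58) = -26*((1/4)*(-1/10) + 58) = -26*(-1/40 + 58) = -26*2319/40 = -30147/20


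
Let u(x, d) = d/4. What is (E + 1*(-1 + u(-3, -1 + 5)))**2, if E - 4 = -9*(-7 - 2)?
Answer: 7225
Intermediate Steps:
u(x, d) = d/4 (u(x, d) = d*(1/4) = d/4)
E = 85 (E = 4 - 9*(-7 - 2) = 4 - 9*(-9) = 4 + 81 = 85)
(E + 1*(-1 + u(-3, -1 + 5)))**2 = (85 + 1*(-1 + (-1 + 5)/4))**2 = (85 + 1*(-1 + (1/4)*4))**2 = (85 + 1*(-1 + 1))**2 = (85 + 1*0)**2 = (85 + 0)**2 = 85**2 = 7225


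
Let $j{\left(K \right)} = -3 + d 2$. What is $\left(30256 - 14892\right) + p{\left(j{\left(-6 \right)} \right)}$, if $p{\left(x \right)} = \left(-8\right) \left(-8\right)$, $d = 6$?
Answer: $15428$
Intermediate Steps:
$j{\left(K \right)} = 9$ ($j{\left(K \right)} = -3 + 6 \cdot 2 = -3 + 12 = 9$)
$p{\left(x \right)} = 64$
$\left(30256 - 14892\right) + p{\left(j{\left(-6 \right)} \right)} = \left(30256 - 14892\right) + 64 = 15364 + 64 = 15428$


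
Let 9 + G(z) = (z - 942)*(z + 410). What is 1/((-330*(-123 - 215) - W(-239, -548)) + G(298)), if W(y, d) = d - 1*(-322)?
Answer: -1/344195 ≈ -2.9053e-6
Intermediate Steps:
W(y, d) = 322 + d (W(y, d) = d + 322 = 322 + d)
G(z) = -9 + (-942 + z)*(410 + z) (G(z) = -9 + (z - 942)*(z + 410) = -9 + (-942 + z)*(410 + z))
1/((-330*(-123 - 215) - W(-239, -548)) + G(298)) = 1/((-330*(-123 - 215) - (322 - 548)) + (-386229 + 298² - 532*298)) = 1/((-330*(-338) - 1*(-226)) + (-386229 + 88804 - 158536)) = 1/((111540 + 226) - 455961) = 1/(111766 - 455961) = 1/(-344195) = -1/344195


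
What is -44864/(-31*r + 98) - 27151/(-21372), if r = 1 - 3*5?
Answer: -236097269/2842476 ≈ -83.060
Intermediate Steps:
r = -14 (r = 1 - 15 = -14)
-44864/(-31*r + 98) - 27151/(-21372) = -44864/(-31*(-14) + 98) - 27151/(-21372) = -44864/(434 + 98) - 27151*(-1/21372) = -44864/532 + 27151/21372 = -44864*1/532 + 27151/21372 = -11216/133 + 27151/21372 = -236097269/2842476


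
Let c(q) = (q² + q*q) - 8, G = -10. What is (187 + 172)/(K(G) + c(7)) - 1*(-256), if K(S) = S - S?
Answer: 23399/90 ≈ 259.99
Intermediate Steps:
K(S) = 0
c(q) = -8 + 2*q² (c(q) = (q² + q²) - 8 = 2*q² - 8 = -8 + 2*q²)
(187 + 172)/(K(G) + c(7)) - 1*(-256) = (187 + 172)/(0 + (-8 + 2*7²)) - 1*(-256) = 359/(0 + (-8 + 2*49)) + 256 = 359/(0 + (-8 + 98)) + 256 = 359/(0 + 90) + 256 = 359/90 + 256 = 23399/90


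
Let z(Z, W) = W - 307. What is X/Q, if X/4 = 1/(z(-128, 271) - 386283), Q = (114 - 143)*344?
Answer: 1/963479586 ≈ 1.0379e-9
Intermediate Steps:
Q = -9976 (Q = -29*344 = -9976)
z(Z, W) = -307 + W
X = -4/386319 (X = 4/((-307 + 271) - 386283) = 4/(-36 - 386283) = 4/(-386319) = 4*(-1/386319) = -4/386319 ≈ -1.0354e-5)
X/Q = -4/386319/(-9976) = -4/386319*(-1/9976) = 1/963479586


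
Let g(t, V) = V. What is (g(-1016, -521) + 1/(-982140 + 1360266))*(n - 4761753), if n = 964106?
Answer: 106878614489045/54018 ≈ 1.9786e+9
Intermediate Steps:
(g(-1016, -521) + 1/(-982140 + 1360266))*(n - 4761753) = (-521 + 1/(-982140 + 1360266))*(964106 - 4761753) = (-521 + 1/378126)*(-3797647) = -197003645/378126*(-3797647) = 106878614489045/54018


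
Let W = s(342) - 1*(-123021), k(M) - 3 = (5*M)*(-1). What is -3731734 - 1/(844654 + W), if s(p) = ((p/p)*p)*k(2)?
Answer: -3602171927255/965281 ≈ -3.7317e+6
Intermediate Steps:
k(M) = 3 - 5*M (k(M) = 3 + (5*M)*(-1) = 3 - 5*M)
s(p) = -7*p (s(p) = ((p/p)*p)*(3 - 5*2) = (1*p)*(3 - 10) = p*(-7) = -7*p)
W = 120627 (W = -7*342 - 1*(-123021) = -2394 + 123021 = 120627)
-3731734 - 1/(844654 + W) = -3731734 - 1/(844654 + 120627) = -3731734 - 1/965281 = -3602171927255/965281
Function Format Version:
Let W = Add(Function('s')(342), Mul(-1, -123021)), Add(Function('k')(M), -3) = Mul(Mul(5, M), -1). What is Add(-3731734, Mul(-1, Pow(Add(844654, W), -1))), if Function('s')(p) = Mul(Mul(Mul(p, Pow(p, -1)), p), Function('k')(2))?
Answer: Rational(-3602171927255, 965281) ≈ -3.7317e+6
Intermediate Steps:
Function('k')(M) = Add(3, Mul(-5, M)) (Function('k')(M) = Add(3, Mul(Mul(5, M), -1)) = Add(3, Mul(-5, M)))
Function('s')(p) = Mul(-7, p) (Function('s')(p) = Mul(Mul(Mul(p, Pow(p, -1)), p), Add(3, Mul(-5, 2))) = Mul(Mul(1, p), Add(3, -10)) = Mul(p, -7) = Mul(-7, p))
W = 120627 (W = Add(Mul(-7, 342), Mul(-1, -123021)) = Add(-2394, 123021) = 120627)
Add(-3731734, Mul(-1, Pow(Add(844654, W), -1))) = Add(-3731734, Mul(-1, Pow(Add(844654, 120627), -1))) = Add(-3731734, Mul(-1, Pow(965281, -1))) = Add(-3731734, Mul(-1, Rational(1, 965281))) = Add(-3731734, Rational(-1, 965281)) = Rational(-3602171927255, 965281)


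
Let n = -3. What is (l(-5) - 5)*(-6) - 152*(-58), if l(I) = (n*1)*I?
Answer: 8756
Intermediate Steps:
l(I) = -3*I (l(I) = (-3*1)*I = -3*I)
(l(-5) - 5)*(-6) - 152*(-58) = (-3*(-5) - 5)*(-6) - 152*(-58) = (15 - 5)*(-6) + 8816 = 10*(-6) + 8816 = -60 + 8816 = 8756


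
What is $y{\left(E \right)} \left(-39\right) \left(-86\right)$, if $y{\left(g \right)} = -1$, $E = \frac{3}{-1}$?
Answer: $-3354$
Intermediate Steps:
$E = -3$ ($E = 3 \left(-1\right) = -3$)
$y{\left(E \right)} \left(-39\right) \left(-86\right) = \left(-1\right) \left(-39\right) \left(-86\right) = 39 \left(-86\right) = -3354$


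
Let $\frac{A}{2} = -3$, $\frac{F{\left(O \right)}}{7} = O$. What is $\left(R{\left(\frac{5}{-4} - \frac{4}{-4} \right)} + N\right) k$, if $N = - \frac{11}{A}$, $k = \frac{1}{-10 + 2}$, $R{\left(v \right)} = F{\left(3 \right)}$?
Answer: $- \frac{137}{48} \approx -2.8542$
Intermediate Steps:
$F{\left(O \right)} = 7 O$
$R{\left(v \right)} = 21$ ($R{\left(v \right)} = 7 \cdot 3 = 21$)
$A = -6$ ($A = 2 \left(-3\right) = -6$)
$k = - \frac{1}{8}$ ($k = \frac{1}{-8} = - \frac{1}{8} \approx -0.125$)
$N = \frac{11}{6}$ ($N = - \frac{11}{-6} = \left(-11\right) \left(- \frac{1}{6}\right) = \frac{11}{6} \approx 1.8333$)
$\left(R{\left(\frac{5}{-4} - \frac{4}{-4} \right)} + N\right) k = \left(21 + \frac{11}{6}\right) \left(- \frac{1}{8}\right) = \frac{137}{6} \left(- \frac{1}{8}\right) = - \frac{137}{48}$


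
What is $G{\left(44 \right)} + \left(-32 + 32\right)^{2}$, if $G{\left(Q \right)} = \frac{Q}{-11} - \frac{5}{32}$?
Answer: $- \frac{133}{32} \approx -4.1563$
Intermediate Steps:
$G{\left(Q \right)} = - \frac{5}{32} - \frac{Q}{11}$ ($G{\left(Q \right)} = Q \left(- \frac{1}{11}\right) - \frac{5}{32} = - \frac{Q}{11} - \frac{5}{32} = - \frac{5}{32} - \frac{Q}{11}$)
$G{\left(44 \right)} + \left(-32 + 32\right)^{2} = \left(- \frac{5}{32} - 4\right) + \left(-32 + 32\right)^{2} = \left(- \frac{5}{32} - 4\right) + 0^{2} = - \frac{133}{32} + 0 = - \frac{133}{32}$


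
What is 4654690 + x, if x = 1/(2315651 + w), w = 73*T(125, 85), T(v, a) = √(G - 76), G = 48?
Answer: 24959563523219896621/5362239703013 - 146*I*√7/5362239703013 ≈ 4.6547e+6 - 7.2037e-11*I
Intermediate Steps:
T(v, a) = 2*I*√7 (T(v, a) = √(48 - 76) = √(-28) = 2*I*√7)
w = 146*I*√7 (w = 73*(2*I*√7) = 146*I*√7 ≈ 386.28*I)
x = 1/(2315651 + 146*I*√7) ≈ 4.3184e-7 - 7.2e-11*I
4654690 + x = 4654690 + (2315651/5362239703013 - 146*I*√7/5362239703013) = 24959563523219896621/5362239703013 - 146*I*√7/5362239703013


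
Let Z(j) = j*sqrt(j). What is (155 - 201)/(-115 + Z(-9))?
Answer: 2645/6977 - 621*I/6977 ≈ 0.3791 - 0.089007*I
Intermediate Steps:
Z(j) = j**(3/2)
(155 - 201)/(-115 + Z(-9)) = (155 - 201)/(-115 + (-9)**(3/2)) = -46*(-115 + 27*I)/13954 = -23*(-115 + 27*I)/6977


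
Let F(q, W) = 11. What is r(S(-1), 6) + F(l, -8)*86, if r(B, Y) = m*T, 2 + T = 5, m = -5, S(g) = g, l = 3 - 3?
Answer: 931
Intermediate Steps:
l = 0
T = 3 (T = -2 + 5 = 3)
r(B, Y) = -15 (r(B, Y) = -5*3 = -15)
r(S(-1), 6) + F(l, -8)*86 = -15 + 11*86 = -15 + 946 = 931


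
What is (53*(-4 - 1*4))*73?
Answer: -30952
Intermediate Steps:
(53*(-4 - 1*4))*73 = (53*(-4 - 4))*73 = (53*(-8))*73 = -424*73 = -30952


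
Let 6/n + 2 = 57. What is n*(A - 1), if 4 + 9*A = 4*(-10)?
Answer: -106/165 ≈ -0.64242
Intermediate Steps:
n = 6/55 (n = 6/(-2 + 57) = 6/55 ≈ 0.10909)
A = -44/9 (A = -4/9 + (4*(-10))/9 = -4/9 + (1/9)*(-40) = -4/9 - 40/9 = -44/9 ≈ -4.8889)
n*(A - 1) = 6*(-44/9 - 1)/55 = (6/55)*(-53/9) = -106/165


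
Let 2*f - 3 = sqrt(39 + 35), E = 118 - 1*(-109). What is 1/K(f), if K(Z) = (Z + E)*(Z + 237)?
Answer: 872252/47486917625 - 3736*sqrt(74)/47486917625 ≈ 1.7691e-5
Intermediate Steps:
E = 227 (E = 118 + 109 = 227)
f = 3/2 + sqrt(74)/2 (f = 3/2 + sqrt(39 + 35)/2 = 3/2 + sqrt(74)/2 ≈ 5.8012)
K(Z) = (227 + Z)*(237 + Z) (K(Z) = (Z + 227)*(Z + 237) = (227 + Z)*(237 + Z))
1/K(f) = 1/(53799 + (3/2 + sqrt(74)/2)**2 + 464*(3/2 + sqrt(74)/2)) = 1/(53799 + (3/2 + sqrt(74)/2)**2 + (696 + 232*sqrt(74))) = 1/(54495 + (3/2 + sqrt(74)/2)**2 + 232*sqrt(74))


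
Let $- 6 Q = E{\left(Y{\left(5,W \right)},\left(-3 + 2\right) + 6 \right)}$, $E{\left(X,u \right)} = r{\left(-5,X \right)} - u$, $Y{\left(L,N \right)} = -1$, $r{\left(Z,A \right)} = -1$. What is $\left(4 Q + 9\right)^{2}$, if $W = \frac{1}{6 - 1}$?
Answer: $169$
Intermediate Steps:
$W = \frac{1}{5} \approx 0.2$
$E{\left(X,u \right)} = -1 - u$
$Q = 1$ ($Q = - \frac{-1 - \left(\left(-3 + 2\right) + 6\right)}{6} = - \frac{-1 - \left(-1 + 6\right)}{6} = - \frac{-1 - 5}{6} = \left(- \frac{1}{6}\right) \left(-6\right) = 1$)
$\left(4 Q + 9\right)^{2} = \left(4 \cdot 1 + 9\right)^{2} = \left(4 + 9\right)^{2} = 13^{2} = 169$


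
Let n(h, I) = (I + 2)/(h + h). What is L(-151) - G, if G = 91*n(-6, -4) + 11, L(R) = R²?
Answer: 136649/6 ≈ 22775.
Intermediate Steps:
n(h, I) = (2 + I)/(2*h) (n(h, I) = (2 + I)/((2*h)) = (2 + I)*(1/(2*h)) = (2 + I)/(2*h))
G = 157/6 (G = 91*((½)*(2 - 4)/(-6)) + 11 = 91*((½)*(-⅙)*(-2)) + 11 = 91*(⅙) + 11 = 91/6 + 11 = 157/6 ≈ 26.167)
L(-151) - G = (-151)² - 1*157/6 = 22801 - 157/6 = 136649/6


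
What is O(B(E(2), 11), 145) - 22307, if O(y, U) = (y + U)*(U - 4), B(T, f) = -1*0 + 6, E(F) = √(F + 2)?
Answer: -1016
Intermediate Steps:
E(F) = √(2 + F)
B(T, f) = 6 (B(T, f) = 0 + 6 = 6)
O(y, U) = (-4 + U)*(U + y) (O(y, U) = (U + y)*(-4 + U) = (-4 + U)*(U + y))
O(B(E(2), 11), 145) - 22307 = (145² - 4*145 - 4*6 + 145*6) - 22307 = (21025 - 580 - 24 + 870) - 22307 = 21291 - 22307 = -1016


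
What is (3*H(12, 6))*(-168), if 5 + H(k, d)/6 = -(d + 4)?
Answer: 45360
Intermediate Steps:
H(k, d) = -54 - 6*d (H(k, d) = -30 + 6*(-(d + 4)) = -30 + 6*(-(4 + d)) = -30 + 6*(-4 - d) = -30 + (-24 - 6*d) = -54 - 6*d)
(3*H(12, 6))*(-168) = (3*(-54 - 6*6))*(-168) = (3*(-54 - 36))*(-168) = (3*(-90))*(-168) = -270*(-168) = 45360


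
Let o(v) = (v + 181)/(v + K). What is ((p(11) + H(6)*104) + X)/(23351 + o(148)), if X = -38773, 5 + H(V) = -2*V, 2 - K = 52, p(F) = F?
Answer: -189140/108987 ≈ -1.7354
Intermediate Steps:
K = -50 (K = 2 - 1*52 = 2 - 52 = -50)
H(V) = -5 - 2*V
o(v) = (181 + v)/(-50 + v) (o(v) = (v + 181)/(v - 50) = (181 + v)/(-50 + v))
((p(11) + H(6)*104) + X)/(23351 + o(148)) = ((11 + (-5 - 2*6)*104) - 38773)/(23351 + (181 + 148)/(-50 + 148)) = ((11 + (-5 - 12)*104) - 38773)/(23351 + 329/98) = ((11 - 17*104) - 38773)/(23351 + (1/98)*329) = ((11 - 1768) - 38773)/(23351 + 47/14) = (-1757 - 38773)/(326961/14) = -40530*14/326961 = -189140/108987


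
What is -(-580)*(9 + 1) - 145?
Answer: 5655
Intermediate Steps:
-(-580)*(9 + 1) - 145 = -(-580)*10 - 145 = -58*(-100) - 145 = 5800 - 145 = 5655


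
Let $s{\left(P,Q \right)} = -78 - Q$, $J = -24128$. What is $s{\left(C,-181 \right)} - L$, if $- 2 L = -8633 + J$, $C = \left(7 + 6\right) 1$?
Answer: $- \frac{32555}{2} \approx -16278.0$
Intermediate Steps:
$C = 13$ ($C = 13 \cdot 1 = 13$)
$L = \frac{32761}{2}$ ($L = - \frac{-8633 - 24128}{2} = \left(- \frac{1}{2}\right) \left(-32761\right) = \frac{32761}{2} \approx 16381.0$)
$s{\left(C,-181 \right)} - L = \left(-78 - -181\right) - \frac{32761}{2} = \left(-78 + 181\right) - \frac{32761}{2} = 103 - \frac{32761}{2} = - \frac{32555}{2}$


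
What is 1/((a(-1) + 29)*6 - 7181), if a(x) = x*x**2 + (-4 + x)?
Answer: -1/7043 ≈ -0.00014199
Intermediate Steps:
a(x) = -4 + x + x**3 (a(x) = x**3 + (-4 + x) = -4 + x + x**3)
1/((a(-1) + 29)*6 - 7181) = 1/(((-4 - 1 + (-1)**3) + 29)*6 - 7181) = 1/(((-4 - 1 - 1) + 29)*6 - 7181) = 1/((-6 + 29)*6 - 7181) = 1/(23*6 - 7181) = 1/(138 - 7181) = 1/(-7043) = -1/7043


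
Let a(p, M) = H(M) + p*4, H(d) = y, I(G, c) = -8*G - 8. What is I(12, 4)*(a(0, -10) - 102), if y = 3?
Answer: 10296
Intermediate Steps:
I(G, c) = -8 - 8*G
H(d) = 3
a(p, M) = 3 + 4*p (a(p, M) = 3 + p*4 = 3 + 4*p)
I(12, 4)*(a(0, -10) - 102) = (-8 - 8*12)*((3 + 4*0) - 102) = (-8 - 96)*((3 + 0) - 102) = -104*(3 - 102) = -104*(-99) = 10296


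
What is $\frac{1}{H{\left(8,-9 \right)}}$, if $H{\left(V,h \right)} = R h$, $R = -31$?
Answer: $\frac{1}{279} \approx 0.0035842$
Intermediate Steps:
$H{\left(V,h \right)} = - 31 h$
$\frac{1}{H{\left(8,-9 \right)}} = \frac{1}{\left(-31\right) \left(-9\right)} = \frac{1}{279}$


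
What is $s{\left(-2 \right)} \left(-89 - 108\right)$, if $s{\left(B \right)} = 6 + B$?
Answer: $-788$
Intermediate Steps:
$s{\left(-2 \right)} \left(-89 - 108\right) = \left(6 - 2\right) \left(-89 - 108\right) = 4 \left(-197\right) = -788$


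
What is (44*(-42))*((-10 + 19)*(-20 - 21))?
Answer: 681912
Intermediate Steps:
(44*(-42))*((-10 + 19)*(-20 - 21)) = -16632*(-41) = -1848*(-369) = 681912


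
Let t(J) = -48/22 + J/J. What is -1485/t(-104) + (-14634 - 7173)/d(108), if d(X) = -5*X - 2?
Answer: 9137061/7046 ≈ 1296.8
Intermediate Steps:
t(J) = -13/11 (t(J) = -48*1/22 + 1 = -24/11 + 1 = -13/11)
d(X) = -2 - 5*X
-1485/t(-104) + (-14634 - 7173)/d(108) = -1485/(-13/11) + (-14634 - 7173)/(-2 - 5*108) = -1485*(-11/13) - 21807/(-2 - 540) = 16335/13 - 21807/(-542) = 16335/13 - 21807*(-1/542) = 16335/13 + 21807/542 = 9137061/7046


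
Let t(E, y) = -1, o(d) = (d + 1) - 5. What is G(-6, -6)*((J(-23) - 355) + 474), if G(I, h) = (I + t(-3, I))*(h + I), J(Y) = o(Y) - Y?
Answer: 9660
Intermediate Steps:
o(d) = -4 + d (o(d) = (1 + d) - 5 = -4 + d)
J(Y) = -4 (J(Y) = (-4 + Y) - Y = -4)
G(I, h) = (-1 + I)*(I + h) (G(I, h) = (I - 1)*(h + I) = (-1 + I)*(I + h))
G(-6, -6)*((J(-23) - 355) + 474) = ((-6)**2 - 1*(-6) - 1*(-6) - 6*(-6))*((-4 - 355) + 474) = (36 + 6 + 6 + 36)*(-359 + 474) = 84*115 = 9660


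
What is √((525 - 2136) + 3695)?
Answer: 2*√521 ≈ 45.651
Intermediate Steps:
√((525 - 2136) + 3695) = √(-1611 + 3695) = √2084 = 2*√521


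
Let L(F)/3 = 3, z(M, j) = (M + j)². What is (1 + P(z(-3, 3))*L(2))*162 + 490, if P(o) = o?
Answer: 652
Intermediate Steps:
L(F) = 9 (L(F) = 3*3 = 9)
(1 + P(z(-3, 3))*L(2))*162 + 490 = (1 + (-3 + 3)²*9)*162 + 490 = (1 + 0²*9)*162 + 490 = (1 + 0*9)*162 + 490 = (1 + 0)*162 + 490 = 1*162 + 490 = 162 + 490 = 652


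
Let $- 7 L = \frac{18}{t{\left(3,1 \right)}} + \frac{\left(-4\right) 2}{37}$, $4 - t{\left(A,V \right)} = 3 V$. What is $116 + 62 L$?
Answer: $- \frac{1536}{37} \approx -41.513$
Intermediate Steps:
$t{\left(A,V \right)} = 4 - 3 V$
$L = - \frac{94}{37}$ ($L = - \frac{\frac{18}{4 - 3} + \frac{\left(-4\right) 2}{37}}{7} = - \frac{\frac{18}{4 - 3} - \frac{8}{37}}{7} = - \frac{\frac{18}{1} - \frac{8}{37}}{7} = - \frac{18 \cdot 1 - \frac{8}{37}}{7} = - \frac{18 - \frac{8}{37}}{7} = \left(- \frac{1}{7}\right) \frac{658}{37} = - \frac{94}{37} \approx -2.5405$)
$116 + 62 L = 116 + 62 \left(- \frac{94}{37}\right) = 116 - \frac{5828}{37} = - \frac{1536}{37}$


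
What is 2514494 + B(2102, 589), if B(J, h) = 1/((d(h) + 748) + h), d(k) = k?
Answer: 4842915445/1926 ≈ 2.5145e+6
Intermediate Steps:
B(J, h) = 1/(748 + 2*h) (B(J, h) = 1/((h + 748) + h) = 1/((748 + h) + h) = 1/(748 + 2*h))
2514494 + B(2102, 589) = 2514494 + 1/(2*(374 + 589)) = 2514494 + (1/2)/963 = 2514494 + (1/2)*(1/963) = 2514494 + 1/1926 = 4842915445/1926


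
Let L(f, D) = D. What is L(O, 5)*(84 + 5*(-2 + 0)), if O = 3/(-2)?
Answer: 370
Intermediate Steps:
O = -3/2 (O = 3*(-1/2) = -3/2 ≈ -1.5000)
L(O, 5)*(84 + 5*(-2 + 0)) = 5*(84 + 5*(-2 + 0)) = 5*(84 + 5*(-2)) = 5*(84 - 10) = 5*74 = 370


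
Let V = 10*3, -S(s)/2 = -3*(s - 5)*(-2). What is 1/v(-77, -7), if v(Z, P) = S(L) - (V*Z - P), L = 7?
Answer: 1/2279 ≈ 0.00043879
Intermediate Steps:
S(s) = 60 - 12*s (S(s) = -2*(-3*(s - 5))*(-2) = -2*(-3*(-5 + s))*(-2) = -2*(15 - 3*s)*(-2) = -2*(-30 + 6*s) = 60 - 12*s)
V = 30
v(Z, P) = -24 + P - 30*Z (v(Z, P) = (60 - 12*7) - (30*Z - P) = (60 - 84) - (-P + 30*Z) = -24 + (P - 30*Z) = -24 + P - 30*Z)
1/v(-77, -7) = 1/(-24 - 7 - 30*(-77)) = 1/(-24 - 7 + 2310) = 1/2279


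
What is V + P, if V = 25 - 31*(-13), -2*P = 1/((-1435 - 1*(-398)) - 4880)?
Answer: 5064953/11834 ≈ 428.00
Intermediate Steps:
P = 1/11834 (P = -1/(2*((-1435 - 1*(-398)) - 4880)) = -1/(2*((-1435 + 398) - 4880)) = -1/(2*(-1037 - 4880)) = -½/(-5917) = -½*(-1/5917) = 1/11834 ≈ 8.4502e-5)
V = 428 (V = 25 + 403 = 428)
V + P = 428 + 1/11834 = 5064953/11834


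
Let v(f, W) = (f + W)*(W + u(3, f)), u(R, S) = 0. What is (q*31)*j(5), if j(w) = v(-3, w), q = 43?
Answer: 13330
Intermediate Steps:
v(f, W) = W*(W + f) (v(f, W) = (f + W)*(W + 0) = (W + f)*W = W*(W + f))
j(w) = w*(-3 + w) (j(w) = w*(w - 3) = w*(-3 + w))
(q*31)*j(5) = (43*31)*(5*(-3 + 5)) = 1333*(5*2) = 1333*10 = 13330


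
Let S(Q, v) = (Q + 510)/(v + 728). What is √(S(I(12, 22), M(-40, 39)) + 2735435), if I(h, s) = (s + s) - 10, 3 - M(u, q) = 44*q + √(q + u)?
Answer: √(643742433862644555 + 131950736*I)/485113 ≈ 1653.9 + 1.6951e-7*I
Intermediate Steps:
M(u, q) = 3 - √(q + u) - 44*q (M(u, q) = 3 - (44*q + √(q + u)) = 3 - (√(q + u) + 44*q) = 3 + (-√(q + u) - 44*q) = 3 - √(q + u) - 44*q)
I(h, s) = -10 + 2*s (I(h, s) = 2*s - 10 = -10 + 2*s)
S(Q, v) = (510 + Q)/(728 + v)
√(S(I(12, 22), M(-40, 39)) + 2735435) = √((510 + (-10 + 2*22))/(728 + (3 - √(39 - 40) - 44*39)) + 2735435) = √((510 + (-10 + 44))/(728 + (3 - √(-1) - 1716)) + 2735435) = √((510 + 34)/(728 + (3 - I - 1716)) + 2735435) = √(544/(728 + (-1713 - I)) + 2735435) = √(544/(-985 - I) + 2735435) = √(((-985 + I)/970226)*544 + 2735435) = √(272*(-985 + I)/485113 + 2735435) = √(2735435 + 272*(-985 + I)/485113)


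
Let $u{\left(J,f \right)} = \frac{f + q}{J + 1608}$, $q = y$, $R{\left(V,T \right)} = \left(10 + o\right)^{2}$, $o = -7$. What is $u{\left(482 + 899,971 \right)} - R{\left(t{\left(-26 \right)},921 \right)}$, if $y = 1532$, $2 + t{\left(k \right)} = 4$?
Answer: $- \frac{24398}{2989} \approx -8.1626$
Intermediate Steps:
$t{\left(k \right)} = 2$ ($t{\left(k \right)} = -2 + 4 = 2$)
$R{\left(V,T \right)} = 9$ ($R{\left(V,T \right)} = \left(10 - 7\right)^{2} = 3^{2} = 9$)
$q = 1532$
$u{\left(J,f \right)} = \frac{1532 + f}{1608 + J}$ ($u{\left(J,f \right)} = \frac{f + 1532}{J + 1608} = \frac{1532 + f}{1608 + J}$)
$u{\left(482 + 899,971 \right)} - R{\left(t{\left(-26 \right)},921 \right)} = \frac{1532 + 971}{1608 + \left(482 + 899\right)} - 9 = \frac{1}{1608 + 1381} \cdot 2503 - 9 = \frac{1}{2989} \cdot 2503 - 9 = \frac{2503}{2989} - 9 = - \frac{24398}{2989}$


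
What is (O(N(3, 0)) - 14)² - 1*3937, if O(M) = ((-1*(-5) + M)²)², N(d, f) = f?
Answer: 369384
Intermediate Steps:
O(M) = (5 + M)⁴ (O(M) = ((5 + M)²)² = (5 + M)⁴)
(O(N(3, 0)) - 14)² - 1*3937 = ((5 + 0)⁴ - 14)² - 1*3937 = (5⁴ - 14)² - 3937 = (625 - 14)² - 3937 = 611² - 3937 = 373321 - 3937 = 369384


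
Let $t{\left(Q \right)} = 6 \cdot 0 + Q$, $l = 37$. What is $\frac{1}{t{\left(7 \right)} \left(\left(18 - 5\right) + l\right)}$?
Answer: $\frac{1}{350} \approx 0.0028571$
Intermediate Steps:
$t{\left(Q \right)} = Q$ ($t{\left(Q \right)} = 0 + Q = Q$)
$\frac{1}{t{\left(7 \right)} \left(\left(18 - 5\right) + l\right)} = \frac{1}{7 \left(\left(18 - 5\right) + 37\right)} = \frac{1}{7 \left(13 + 37\right)} = \frac{1}{7 \cdot 50} = \frac{1}{350}$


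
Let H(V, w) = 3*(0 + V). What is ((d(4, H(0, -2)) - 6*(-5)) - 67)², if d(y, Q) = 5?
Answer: 1024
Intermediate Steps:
H(V, w) = 3*V
((d(4, H(0, -2)) - 6*(-5)) - 67)² = ((5 - 6*(-5)) - 67)² = ((5 + 30) - 67)² = (35 - 67)² = (-32)² = 1024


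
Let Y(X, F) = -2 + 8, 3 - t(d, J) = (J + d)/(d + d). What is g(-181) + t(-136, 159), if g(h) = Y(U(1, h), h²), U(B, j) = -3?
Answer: 2471/272 ≈ 9.0846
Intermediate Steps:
t(d, J) = 3 - (J + d)/(2*d) (t(d, J) = 3 - (J + d)/(d + d) = 3 - (J + d)/(2*d))
Y(X, F) = 6
g(h) = 6
g(-181) + t(-136, 159) = 6 + (½)*(-1*159 + 5*(-136))/(-136) = 6 + (½)*(-1/136)*(-159 - 680) = 6 + (½)*(-1/136)*(-839) = 6 + 839/272 = 2471/272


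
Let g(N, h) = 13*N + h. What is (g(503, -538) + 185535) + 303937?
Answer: 495473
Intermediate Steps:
g(N, h) = h + 13*N
(g(503, -538) + 185535) + 303937 = ((-538 + 13*503) + 185535) + 303937 = ((-538 + 6539) + 185535) + 303937 = (6001 + 185535) + 303937 = 191536 + 303937 = 495473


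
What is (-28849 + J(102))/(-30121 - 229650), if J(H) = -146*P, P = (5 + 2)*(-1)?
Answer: 27827/259771 ≈ 0.10712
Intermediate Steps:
P = -7 (P = 7*(-1) = -7)
J(H) = 1022 (J(H) = -146*(-7) = 1022)
(-28849 + J(102))/(-30121 - 229650) = (-28849 + 1022)/(-30121 - 229650) = -27827/(-259771) = -27827*(-1/259771) = 27827/259771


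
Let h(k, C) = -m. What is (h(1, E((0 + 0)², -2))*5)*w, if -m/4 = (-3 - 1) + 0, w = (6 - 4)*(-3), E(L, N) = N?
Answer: 480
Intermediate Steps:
w = -6 (w = 2*(-3) = -6)
m = 16 (m = -4*((-3 - 1) + 0) = -4*(-4 + 0) = -4*(-4) = 16)
h(k, C) = -16 (h(k, C) = -1*16 = -16)
(h(1, E((0 + 0)², -2))*5)*w = -16*5*(-6) = -80*(-6) = 480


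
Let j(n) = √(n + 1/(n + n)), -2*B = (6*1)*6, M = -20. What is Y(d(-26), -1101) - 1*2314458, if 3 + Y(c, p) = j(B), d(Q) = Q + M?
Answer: -2314461 + I*√649/6 ≈ -2.3145e+6 + 4.2459*I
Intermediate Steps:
d(Q) = -20 + Q (d(Q) = Q - 20 = -20 + Q)
B = -18 (B = -6*1*6/2 = -3*6 = -½*36 = -18)
j(n) = √(n + 1/(2*n))
Y(c, p) = -3 + I*√649/6 (Y(c, p) = -3 + √(2/(-18) + 4*(-18))/2 = -3 + √(2*(-1/18) - 72)/2 = -3 + √(-⅑ - 72)/2 = -3 + √(-649/9)/2 = -3 + (I*√649/3)/2 = -3 + I*√649/6)
Y(d(-26), -1101) - 1*2314458 = (-3 + I*√649/6) - 1*2314458 = (-3 + I*√649/6) - 2314458 = -2314461 + I*√649/6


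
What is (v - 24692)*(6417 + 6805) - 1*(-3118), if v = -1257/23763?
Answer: -2586010102044/7921 ≈ -3.2648e+8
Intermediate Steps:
v = -419/7921 (v = -1257*1/23763 = -419/7921 ≈ -0.052897)
(v - 24692)*(6417 + 6805) - 1*(-3118) = (-419/7921 - 24692)*(6417 + 6805) - 1*(-3118) = -195585751/7921*13222 + 3118 = -2586034799722/7921 + 3118 = -2586010102044/7921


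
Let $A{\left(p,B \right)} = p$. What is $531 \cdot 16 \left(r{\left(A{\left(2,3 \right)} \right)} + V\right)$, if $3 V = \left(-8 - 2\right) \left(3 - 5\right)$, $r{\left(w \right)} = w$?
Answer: $73632$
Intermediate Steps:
$V = \frac{20}{3}$ ($V = \frac{\left(-8 - 2\right) \left(3 - 5\right)}{3} = \frac{\left(-10\right) \left(-2\right)}{3} = \frac{1}{3} \cdot 20 = \frac{20}{3} \approx 6.6667$)
$531 \cdot 16 \left(r{\left(A{\left(2,3 \right)} \right)} + V\right) = 531 \cdot 16 \left(2 + \frac{20}{3}\right) = 531 \cdot 16 \cdot \frac{26}{3} = 531 \cdot \frac{416}{3} = 73632$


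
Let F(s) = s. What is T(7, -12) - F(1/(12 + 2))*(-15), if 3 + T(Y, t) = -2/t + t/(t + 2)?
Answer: -59/105 ≈ -0.56190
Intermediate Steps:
T(Y, t) = -3 - 2/t + t/(2 + t) (T(Y, t) = -3 + (-2/t + t/(t + 2)) = -3 + (-2/t + t/(2 + t)) = -3 - 2/t + t/(2 + t))
T(7, -12) - F(1/(12 + 2))*(-15) = 2*(-2 - 1*(-12)**2 - 4*(-12))/(-12*(2 - 12)) - 1/(12 + 2)*(-15) = 2*(-1/12)*(-2 - 1*144 + 48)/(-10) - 1/14*(-15) = 2*(-1/12)*(-1/10)*(-2 - 144 + 48) - 1*1/14*(-15) = 2*(-1/12)*(-1/10)*(-98) - 1/14*(-15) = -49/30 + 15/14 = -59/105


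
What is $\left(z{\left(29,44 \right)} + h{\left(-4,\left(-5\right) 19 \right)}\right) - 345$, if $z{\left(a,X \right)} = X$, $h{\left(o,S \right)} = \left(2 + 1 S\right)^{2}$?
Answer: $8348$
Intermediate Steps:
$h{\left(o,S \right)} = \left(2 + S\right)^{2}$
$\left(z{\left(29,44 \right)} + h{\left(-4,\left(-5\right) 19 \right)}\right) - 345 = \left(44 + \left(2 - 95\right)^{2}\right) - 345 = \left(44 + \left(-93\right)^{2}\right) - 345 = \left(44 + 8649\right) - 345 = 8693 - 345 = 8348$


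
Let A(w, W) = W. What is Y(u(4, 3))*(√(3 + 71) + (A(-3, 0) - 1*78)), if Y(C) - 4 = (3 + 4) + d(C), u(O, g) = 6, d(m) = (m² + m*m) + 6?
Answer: -6942 + 89*√74 ≈ -6176.4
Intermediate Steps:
d(m) = 6 + 2*m² (d(m) = (m² + m²) + 6 = 2*m² + 6 = 6 + 2*m²)
Y(C) = 17 + 2*C² (Y(C) = 4 + ((3 + 4) + (6 + 2*C²)) = 4 + (7 + (6 + 2*C²)) = 4 + (13 + 2*C²) = 17 + 2*C²)
Y(u(4, 3))*(√(3 + 71) + (A(-3, 0) - 1*78)) = (17 + 2*6²)*(√(3 + 71) + (0 - 1*78)) = (17 + 2*36)*(√74 + (0 - 78)) = (17 + 72)*(√74 - 78) = 89*(-78 + √74) = -6942 + 89*√74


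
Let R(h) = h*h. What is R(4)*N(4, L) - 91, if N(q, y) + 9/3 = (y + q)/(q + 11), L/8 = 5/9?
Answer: -17549/135 ≈ -129.99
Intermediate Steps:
L = 40/9 (L = 8*(5/9) = 40/9 ≈ 4.4444)
N(q, y) = -3 + (q + y)/(11 + q) (N(q, y) = -3 + (y + q)/(q + 11) = -3 + (q + y)/(11 + q))
R(h) = h²
R(4)*N(4, L) - 91 = 4²*((-33 + 40/9 - 2*4)/(11 + 4)) - 91 = 16*((-33 + 40/9 - 8)/15) - 91 = 16*((1/15)*(-329/9)) - 91 = 16*(-329/135) - 91 = -5264/135 - 91 = -17549/135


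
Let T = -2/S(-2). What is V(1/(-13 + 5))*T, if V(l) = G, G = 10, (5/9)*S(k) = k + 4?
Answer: -50/9 ≈ -5.5556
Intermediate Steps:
S(k) = 36/5 + 9*k/5 (S(k) = 9*(k + 4)/5 = 9*(4 + k)/5 = 36/5 + 9*k/5)
V(l) = 10
T = -5/9 (T = -2/(36/5 + (9/5)*(-2)) = -2/(36/5 - 18/5) = -2/18/5 = -2*5/18 = -5/9 ≈ -0.55556)
V(1/(-13 + 5))*T = 10*(-5/9) = -50/9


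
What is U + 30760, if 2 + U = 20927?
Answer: 51685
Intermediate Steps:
U = 20925 (U = -2 + 20927 = 20925)
U + 30760 = 20925 + 30760 = 51685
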